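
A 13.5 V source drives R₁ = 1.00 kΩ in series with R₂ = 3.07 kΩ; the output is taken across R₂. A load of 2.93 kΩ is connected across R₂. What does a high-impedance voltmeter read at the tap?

V_out ≈ 8.10 V

The load sits in parallel with R₂: R₂‖R_L = (3.07 × 2.93) / (3.07 + 2.93) = 1.499 kΩ.
V_out = 13.5 × 1.499 / (1.00 + 1.499) = 13.5 × 1.499/2.499 = 8.10 V.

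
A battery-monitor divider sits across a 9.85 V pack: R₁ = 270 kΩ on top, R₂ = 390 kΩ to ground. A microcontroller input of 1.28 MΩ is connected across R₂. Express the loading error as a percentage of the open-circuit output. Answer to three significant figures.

The divider's output (Thévenin) resistance is R₁‖R₂ = 159.5 kΩ.
Fractional drop under load = R_th/(R_th + R_L) = 159.5 / (159.5 + 1280) = 0.1108.
So the output falls by 11.1 %.

11.1 %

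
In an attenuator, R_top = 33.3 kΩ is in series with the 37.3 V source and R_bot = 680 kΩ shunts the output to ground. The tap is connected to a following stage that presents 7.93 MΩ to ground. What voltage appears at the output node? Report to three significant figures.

V_out ≈ 35.4 V

The load sits in parallel with R_bot: R_bot‖R_L = (680 × 7930) / (680 + 7930) = 626.3 kΩ.
V_out = 37.3 × 626.3 / (33.3 + 626.3) = 37.3 × 626.3/659.6 = 35.4 V.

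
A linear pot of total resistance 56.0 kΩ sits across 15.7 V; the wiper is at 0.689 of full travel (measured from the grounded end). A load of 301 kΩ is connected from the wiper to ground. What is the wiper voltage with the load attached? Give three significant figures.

The wiper splits the pot into (1−α)R = 17.42 kΩ above and αR = 38.58 kΩ below.
Lower section ‖ load = 34.20 kΩ.
V_wiper = 15.7 × 34.20/(17.42 + 34.20) = 10.4 V.

V ≈ 10.4 V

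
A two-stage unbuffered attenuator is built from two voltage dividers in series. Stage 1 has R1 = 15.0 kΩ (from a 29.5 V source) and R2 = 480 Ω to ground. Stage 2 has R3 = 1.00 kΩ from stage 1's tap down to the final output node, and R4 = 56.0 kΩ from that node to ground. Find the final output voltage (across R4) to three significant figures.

Stage 2 presents R3+R4 = 57000 Ω as a load on stage 1's tap.
Stage 1's lower leg becomes R2‖(R3+R4) = 476.0 Ω, so V_mid = 29.5 × 476.0/15480 = 0.9073 V.
Stage 2 is itself unloaded: V_out = V_mid × R4/(R3+R4) = 0.9073 × 56000/57000 = 0.891 V.

V_out ≈ 0.891 V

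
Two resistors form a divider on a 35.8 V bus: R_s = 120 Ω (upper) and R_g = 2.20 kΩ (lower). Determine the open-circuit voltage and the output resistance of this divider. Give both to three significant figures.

V_th = 33.9 V, R_th = 114 Ω

V_th is the open-circuit tap voltage: 35.8 × 2200/(120 + 2200) = 33.9 V.
With the supply zeroed, R_s and R_g appear in parallel from the tap: R_th = R_s‖R_g = (120 × 2200)/2320 = 114 Ω.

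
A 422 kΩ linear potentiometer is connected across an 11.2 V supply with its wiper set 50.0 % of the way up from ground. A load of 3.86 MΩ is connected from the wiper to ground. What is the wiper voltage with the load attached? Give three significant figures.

The wiper splits the pot into (1−α)R = 211.0 kΩ above and αR = 211.0 kΩ below.
Lower section ‖ load = 200.1 kΩ.
V_wiper = 11.2 × 200.1/(211.0 + 200.1) = 5.45 V.

V ≈ 5.45 V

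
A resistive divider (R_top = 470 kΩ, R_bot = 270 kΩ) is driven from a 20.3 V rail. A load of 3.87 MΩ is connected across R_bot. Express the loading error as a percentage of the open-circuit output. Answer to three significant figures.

4.24 %

The divider's output (Thévenin) resistance is R_top‖R_bot = 171.5 kΩ.
Fractional drop under load = R_th/(R_th + R_L) = 171.5 / (171.5 + 3870) = 0.04243.
So the output falls by 4.24 %.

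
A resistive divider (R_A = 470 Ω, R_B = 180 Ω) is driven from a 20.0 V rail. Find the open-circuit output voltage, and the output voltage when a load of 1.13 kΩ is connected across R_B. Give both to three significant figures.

Unloaded: 5.54 V; loaded: 4.97 V

Open-circuit: V = 20.0 × 180/(470 + 180) = 5.54 V.
With the load, R_B becomes R_B‖R_L = 155.3 Ω, so V = 20.0 × 155.3/625.3 = 4.97 V.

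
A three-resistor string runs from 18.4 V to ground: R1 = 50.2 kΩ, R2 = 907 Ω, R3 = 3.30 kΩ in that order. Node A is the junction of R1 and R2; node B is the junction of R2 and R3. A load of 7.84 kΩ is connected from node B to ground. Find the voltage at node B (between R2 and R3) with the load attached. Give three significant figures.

At node B, R3 is in parallel with the load: R3‖R_L = 2322 Ω.
Below node A the resistance is R2 + (R3‖R_L) = 3229 Ω, so V_A = 18.4 × 3229/53430 = 1.112 V.
Then V_B = V_A × (R3‖R_L)/(R2 + R3‖R_L) = 1.112 × 2322/3229 = 0.800 V.

V ≈ 0.800 V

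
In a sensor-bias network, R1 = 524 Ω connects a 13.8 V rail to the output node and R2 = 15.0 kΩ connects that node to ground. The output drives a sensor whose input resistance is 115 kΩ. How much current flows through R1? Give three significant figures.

I ≈ 1.00 mA

R2‖R_L = 13270 Ω, so the source sees R1 + R2‖R_L = 13790 Ω.
I = 13.8 V / 13790 Ω = 1.00 mA.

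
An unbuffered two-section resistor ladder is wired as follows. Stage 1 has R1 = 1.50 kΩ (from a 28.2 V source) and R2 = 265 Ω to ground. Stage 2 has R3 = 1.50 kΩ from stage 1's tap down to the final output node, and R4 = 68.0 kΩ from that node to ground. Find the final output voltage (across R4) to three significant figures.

V_out ≈ 4.13 V

Stage 2 presents R3+R4 = 69500 Ω as a load on stage 1's tap.
Stage 1's lower leg becomes R2‖(R3+R4) = 264.0 Ω, so V_mid = 28.2 × 264.0/1764 = 4.220 V.
Stage 2 is itself unloaded: V_out = V_mid × R4/(R3+R4) = 4.220 × 68000/69500 = 4.13 V.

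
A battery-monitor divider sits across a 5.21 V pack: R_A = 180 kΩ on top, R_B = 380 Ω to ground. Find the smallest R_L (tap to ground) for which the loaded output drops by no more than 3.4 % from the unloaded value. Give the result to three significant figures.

R_L(min) ≈ 10.8 kΩ

Output resistance R_th = R_A‖R_B = (180000 × 380)/180400 = 379.2 Ω.
The fractional drop is R_th/(R_th + R_L); requiring this ≤ 0.0340 gives R_L ≥ R_th(1/0.0340 − 1) = 379.2 × 28.41 = 10.8 kΩ.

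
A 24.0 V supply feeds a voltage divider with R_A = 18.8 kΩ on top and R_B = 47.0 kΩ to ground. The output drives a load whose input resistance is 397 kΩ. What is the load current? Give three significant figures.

I_L ≈ 0.0418 mA

R_B‖R_L = 42.02 kΩ; V_out = 24.0 × 42.02/60.82 = 16.58 V.
I_L = V_out / R_L = 16.58 / 397 kΩ = 0.0418 mA.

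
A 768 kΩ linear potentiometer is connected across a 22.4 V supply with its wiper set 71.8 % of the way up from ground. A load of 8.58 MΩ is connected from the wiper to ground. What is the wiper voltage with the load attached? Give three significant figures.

The wiper splits the pot into (1−α)R = 216.6 kΩ above and αR = 551.4 kΩ below.
Lower section ‖ load = 518.1 kΩ.
V_wiper = 22.4 × 518.1/(216.6 + 518.1) = 15.8 V.

V ≈ 15.8 V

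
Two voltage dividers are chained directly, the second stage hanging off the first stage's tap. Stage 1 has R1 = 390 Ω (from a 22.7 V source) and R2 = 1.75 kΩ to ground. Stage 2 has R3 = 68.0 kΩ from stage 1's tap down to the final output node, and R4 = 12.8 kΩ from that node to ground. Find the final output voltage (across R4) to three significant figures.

V_out ≈ 2.93 V

Stage 2 presents R3+R4 = 80800 Ω as a load on stage 1's tap.
Stage 1's lower leg becomes R2‖(R3+R4) = 1713 Ω, so V_mid = 22.7 × 1713/2103 = 18.49 V.
Stage 2 is itself unloaded: V_out = V_mid × R4/(R3+R4) = 18.49 × 12800/80800 = 2.93 V.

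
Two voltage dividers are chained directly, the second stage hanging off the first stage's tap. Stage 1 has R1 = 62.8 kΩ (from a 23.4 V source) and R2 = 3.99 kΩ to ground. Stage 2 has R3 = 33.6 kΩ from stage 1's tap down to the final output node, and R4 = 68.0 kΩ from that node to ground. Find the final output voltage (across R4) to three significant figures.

Stage 2 presents R3+R4 = 101.6 kΩ as a load on stage 1's tap.
Stage 1's lower leg becomes R2‖(R3+R4) = 3.839 kΩ, so V_mid = 23.4 × 3.839/66.64 = 1.348 V.
Stage 2 is itself unloaded: V_out = V_mid × R4/(R3+R4) = 1.348 × 68.0/101.6 = 0.902 V.

V_out ≈ 0.902 V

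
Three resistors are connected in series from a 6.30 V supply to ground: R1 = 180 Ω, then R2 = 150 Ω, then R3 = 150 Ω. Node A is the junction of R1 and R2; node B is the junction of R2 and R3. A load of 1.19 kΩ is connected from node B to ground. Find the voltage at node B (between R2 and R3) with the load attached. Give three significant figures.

V ≈ 1.81 V

At node B, R3 is in parallel with the load: R3‖R_L = 133.2 Ω.
Below node A the resistance is R2 + (R3‖R_L) = 283.2 Ω, so V_A = 6.30 × 283.2/463.2 = 3.852 V.
Then V_B = V_A × (R3‖R_L)/(R2 + R3‖R_L) = 3.852 × 133.2/283.2 = 1.81 V.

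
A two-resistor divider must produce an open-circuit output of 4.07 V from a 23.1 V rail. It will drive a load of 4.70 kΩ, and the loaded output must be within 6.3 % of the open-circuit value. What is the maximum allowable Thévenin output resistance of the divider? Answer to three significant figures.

R_th ≤ 316 Ω

Loading drop = R_th/(R_th + R_L) ≤ 0.0630, so R_th ≤ R_L · ε/(1−ε) = 4.70 kΩ × 0.0630/0.9370 = 316 Ω.
(Any R1, R2 with R2/(R1+R2) = 0.176 and R1‖R2 ≤ 316 Ω will meet the spec.)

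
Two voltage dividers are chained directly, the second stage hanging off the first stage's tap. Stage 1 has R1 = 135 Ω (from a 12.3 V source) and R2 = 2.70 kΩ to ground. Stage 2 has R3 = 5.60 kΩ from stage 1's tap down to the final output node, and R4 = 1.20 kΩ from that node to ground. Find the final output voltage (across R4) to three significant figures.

V_out ≈ 2.03 V

Stage 2 presents R3+R4 = 6800 Ω as a load on stage 1's tap.
Stage 1's lower leg becomes R2‖(R3+R4) = 1933 Ω, so V_mid = 12.3 × 1933/2068 = 11.50 V.
Stage 2 is itself unloaded: V_out = V_mid × R4/(R3+R4) = 11.50 × 1200/6800 = 2.03 V.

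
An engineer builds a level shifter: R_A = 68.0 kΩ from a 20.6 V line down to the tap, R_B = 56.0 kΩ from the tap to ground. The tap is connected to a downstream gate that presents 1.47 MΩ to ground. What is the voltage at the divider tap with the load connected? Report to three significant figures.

The load sits in parallel with R_B: R_B‖R_L = (56.0 × 1470) / (56.0 + 1470) = 53.94 kΩ.
V_out = 20.6 × 53.94 / (68.0 + 53.94) = 20.6 × 53.94/121.9 = 9.11 V.

V_out ≈ 9.11 V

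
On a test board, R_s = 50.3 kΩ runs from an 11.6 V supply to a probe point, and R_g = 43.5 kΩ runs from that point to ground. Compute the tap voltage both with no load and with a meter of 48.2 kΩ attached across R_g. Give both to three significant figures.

Unloaded: 5.38 V; loaded: 3.63 V

Open-circuit: V = 11.6 × 43.5/(50.3 + 43.5) = 5.38 V.
With the load, R_g becomes R_g‖R_L = 22.86 kΩ, so V = 11.6 × 22.86/73.16 = 3.63 V.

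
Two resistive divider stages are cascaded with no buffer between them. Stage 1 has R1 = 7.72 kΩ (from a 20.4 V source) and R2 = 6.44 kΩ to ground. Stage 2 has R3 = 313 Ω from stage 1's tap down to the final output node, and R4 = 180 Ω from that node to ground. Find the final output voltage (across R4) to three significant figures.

V_out ≈ 0.417 V

Stage 2 presents R3+R4 = 493.0 Ω as a load on stage 1's tap.
Stage 1's lower leg becomes R2‖(R3+R4) = 457.9 Ω, so V_mid = 20.4 × 457.9/8178 = 1.142 V.
Stage 2 is itself unloaded: V_out = V_mid × R4/(R3+R4) = 1.142 × 180/493.0 = 0.417 V.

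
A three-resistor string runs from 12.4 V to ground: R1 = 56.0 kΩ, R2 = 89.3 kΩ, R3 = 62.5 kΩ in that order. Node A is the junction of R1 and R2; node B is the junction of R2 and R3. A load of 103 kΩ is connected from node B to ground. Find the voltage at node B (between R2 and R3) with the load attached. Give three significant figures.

At node B, R3 is in parallel with the load: R3‖R_L = 38.90 kΩ.
Below node A the resistance is R2 + (R3‖R_L) = 128.2 kΩ, so V_A = 12.4 × 128.2/184.2 = 8.630 V.
Then V_B = V_A × (R3‖R_L)/(R2 + R3‖R_L) = 8.630 × 38.90/128.2 = 2.62 V.

V ≈ 2.62 V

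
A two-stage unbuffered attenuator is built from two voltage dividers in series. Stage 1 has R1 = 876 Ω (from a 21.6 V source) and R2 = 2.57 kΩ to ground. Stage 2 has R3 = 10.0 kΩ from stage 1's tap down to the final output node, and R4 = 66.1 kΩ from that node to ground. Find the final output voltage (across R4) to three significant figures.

V_out ≈ 13.9 V

Stage 2 presents R3+R4 = 76100 Ω as a load on stage 1's tap.
Stage 1's lower leg becomes R2‖(R3+R4) = 2486 Ω, so V_mid = 21.6 × 2486/3362 = 15.97 V.
Stage 2 is itself unloaded: V_out = V_mid × R4/(R3+R4) = 15.97 × 66100/76100 = 13.9 V.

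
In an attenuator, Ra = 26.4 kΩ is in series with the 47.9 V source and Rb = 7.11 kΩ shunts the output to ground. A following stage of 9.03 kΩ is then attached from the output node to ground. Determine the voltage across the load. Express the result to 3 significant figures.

The load sits in parallel with Rb: Rb‖R_L = (7.11 × 9.03) / (7.11 + 9.03) = 3.978 kΩ.
V_out = 47.9 × 3.978 / (26.4 + 3.978) = 47.9 × 3.978/30.38 = 6.27 V.

V_out ≈ 6.27 V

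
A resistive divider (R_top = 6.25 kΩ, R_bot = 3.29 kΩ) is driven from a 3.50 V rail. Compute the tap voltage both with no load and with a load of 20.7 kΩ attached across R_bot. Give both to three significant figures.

Open-circuit: V = 3.50 × 3.29/(6.25 + 3.29) = 1.21 V.
With the load, R_bot becomes R_bot‖R_L = 2.839 kΩ, so V = 3.50 × 2.839/9.089 = 1.09 V.

Unloaded: 1.21 V; loaded: 1.09 V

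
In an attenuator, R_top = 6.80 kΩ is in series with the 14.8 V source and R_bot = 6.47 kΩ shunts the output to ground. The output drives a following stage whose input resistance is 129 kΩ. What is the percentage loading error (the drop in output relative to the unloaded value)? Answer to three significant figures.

2.51 %

The divider's output (Thévenin) resistance is R_top‖R_bot = 3.315 kΩ.
Fractional drop under load = R_th/(R_th + R_L) = 3.315 / (3.315 + 129) = 0.02506.
So the output falls by 2.51 %.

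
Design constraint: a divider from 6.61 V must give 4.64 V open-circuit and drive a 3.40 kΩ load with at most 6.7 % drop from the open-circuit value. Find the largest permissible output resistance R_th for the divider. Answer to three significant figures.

R_th ≤ 244 Ω

Loading drop = R_th/(R_th + R_L) ≤ 0.0670, so R_th ≤ R_L · ε/(1−ε) = 3.40 kΩ × 0.0670/0.9330 = 244 Ω.
(Any R1, R2 with R2/(R1+R2) = 0.702 and R1‖R2 ≤ 244 Ω will meet the spec.)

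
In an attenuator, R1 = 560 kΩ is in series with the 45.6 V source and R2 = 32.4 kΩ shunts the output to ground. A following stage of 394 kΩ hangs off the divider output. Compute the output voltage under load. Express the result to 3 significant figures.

The load sits in parallel with R2: R2‖R_L = (32.4 × 394) / (32.4 + 394) = 29.94 kΩ.
V_out = 45.6 × 29.94 / (560 + 29.94) = 45.6 × 29.94/589.9 = 2.31 V.

V_out ≈ 2.31 V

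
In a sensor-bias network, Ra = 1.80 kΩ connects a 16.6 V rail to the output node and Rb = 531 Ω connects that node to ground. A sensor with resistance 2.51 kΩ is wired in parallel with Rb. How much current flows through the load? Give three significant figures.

I_L ≈ 1.30 mA

Rb‖R_L = 438.3 Ω; V_out = 16.6 × 438.3/2238 = 3.250 V.
I_L = V_out / R_L = 3.250 / 2.51 kΩ = 1.30 mA.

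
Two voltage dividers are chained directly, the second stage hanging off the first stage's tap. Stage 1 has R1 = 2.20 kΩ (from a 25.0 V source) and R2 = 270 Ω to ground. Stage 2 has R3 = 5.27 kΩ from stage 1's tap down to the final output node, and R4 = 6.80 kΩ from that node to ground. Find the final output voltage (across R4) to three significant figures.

Stage 2 presents R3+R4 = 12070 Ω as a load on stage 1's tap.
Stage 1's lower leg becomes R2‖(R3+R4) = 264.1 Ω, so V_mid = 25.0 × 264.1/2464 = 2.679 V.
Stage 2 is itself unloaded: V_out = V_mid × R4/(R3+R4) = 2.679 × 6800/12070 = 1.51 V.

V_out ≈ 1.51 V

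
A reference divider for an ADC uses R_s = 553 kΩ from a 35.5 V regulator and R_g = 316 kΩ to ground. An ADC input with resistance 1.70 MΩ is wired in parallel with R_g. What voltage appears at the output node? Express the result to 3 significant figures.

The load sits in parallel with R_g: R_g‖R_L = (316 × 1700) / (316 + 1700) = 266.5 kΩ.
V_out = 35.5 × 266.5 / (553 + 266.5) = 35.5 × 266.5/819.5 = 11.5 V.

V_out ≈ 11.5 V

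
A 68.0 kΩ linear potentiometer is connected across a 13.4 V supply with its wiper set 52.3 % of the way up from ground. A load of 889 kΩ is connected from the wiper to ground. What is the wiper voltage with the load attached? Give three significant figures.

V ≈ 6.88 V

The wiper splits the pot into (1−α)R = 32.44 kΩ above and αR = 35.56 kΩ below.
Lower section ‖ load = 34.20 kΩ.
V_wiper = 13.4 × 34.20/(32.44 + 34.20) = 6.88 V.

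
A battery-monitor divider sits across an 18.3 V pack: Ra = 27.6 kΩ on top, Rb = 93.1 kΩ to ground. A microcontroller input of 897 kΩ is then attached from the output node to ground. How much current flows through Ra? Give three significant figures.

I ≈ 0.163 mA

Rb‖R_L = 84.35 kΩ, so the source sees Ra + Rb‖R_L = 111.9 kΩ.
I = 18.3 V / 111.9 kΩ = 0.163 mA.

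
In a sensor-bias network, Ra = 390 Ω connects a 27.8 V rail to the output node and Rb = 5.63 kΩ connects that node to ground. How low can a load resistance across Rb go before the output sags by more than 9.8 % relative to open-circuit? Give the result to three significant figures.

Output resistance R_th = Ra‖Rb = (390 × 5630)/6020 = 364.7 Ω.
The fractional drop is R_th/(R_th + R_L); requiring this ≤ 0.0980 gives R_L ≥ R_th(1/0.0980 − 1) = 364.7 × 9.204 = 3.36 kΩ.

R_L(min) ≈ 3.36 kΩ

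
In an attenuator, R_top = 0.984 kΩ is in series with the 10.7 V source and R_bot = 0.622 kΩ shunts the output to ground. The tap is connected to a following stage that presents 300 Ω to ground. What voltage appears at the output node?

V_out ≈ 1.83 V

The load sits in parallel with R_bot: R_bot‖R_L = (622 × 300) / (622 + 300) = 202.4 Ω.
V_out = 10.7 × 202.4 / (984 + 202.4) = 10.7 × 202.4/1186 = 1.83 V.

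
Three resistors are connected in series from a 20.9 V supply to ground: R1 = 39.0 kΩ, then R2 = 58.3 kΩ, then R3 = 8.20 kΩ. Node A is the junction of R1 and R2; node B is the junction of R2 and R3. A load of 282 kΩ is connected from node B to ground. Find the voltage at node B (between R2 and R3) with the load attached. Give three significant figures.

V ≈ 1.58 V

At node B, R3 is in parallel with the load: R3‖R_L = 7.968 kΩ.
Below node A the resistance is R2 + (R3‖R_L) = 66.27 kΩ, so V_A = 20.9 × 66.27/105.3 = 13.16 V.
Then V_B = V_A × (R3‖R_L)/(R2 + R3‖R_L) = 13.16 × 7.968/66.27 = 1.58 V.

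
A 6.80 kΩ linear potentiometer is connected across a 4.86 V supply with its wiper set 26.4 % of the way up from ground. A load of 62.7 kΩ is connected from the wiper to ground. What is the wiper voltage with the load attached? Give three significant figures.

V ≈ 1.26 V

The wiper splits the pot into (1−α)R = 5.005 kΩ above and αR = 1.795 kΩ below.
Lower section ‖ load = 1.745 kΩ.
V_wiper = 4.86 × 1.745/(5.005 + 1.745) = 1.26 V.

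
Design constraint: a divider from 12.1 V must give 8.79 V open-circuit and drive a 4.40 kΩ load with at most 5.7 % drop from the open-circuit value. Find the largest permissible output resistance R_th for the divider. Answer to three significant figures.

R_th ≤ 266 Ω

Loading drop = R_th/(R_th + R_L) ≤ 0.0570, so R_th ≤ R_L · ε/(1−ε) = 4.40 kΩ × 0.0570/0.9430 = 266 Ω.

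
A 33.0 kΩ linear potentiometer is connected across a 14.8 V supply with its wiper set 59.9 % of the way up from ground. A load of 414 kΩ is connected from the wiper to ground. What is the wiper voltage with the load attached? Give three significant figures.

V ≈ 8.70 V

The wiper splits the pot into (1−α)R = 13.23 kΩ above and αR = 19.77 kΩ below.
Lower section ‖ load = 18.87 kΩ.
V_wiper = 14.8 × 18.87/(13.23 + 18.87) = 8.70 V.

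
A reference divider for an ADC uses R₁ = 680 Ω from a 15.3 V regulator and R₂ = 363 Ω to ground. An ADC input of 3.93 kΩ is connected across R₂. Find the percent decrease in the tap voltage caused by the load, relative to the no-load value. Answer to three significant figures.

5.68 %

The divider's output (Thévenin) resistance is R₁‖R₂ = 236.7 Ω.
Fractional drop under load = R_th/(R_th + R_L) = 236.7 / (236.7 + 3930) = 0.05680.
So the output falls by 5.68 %.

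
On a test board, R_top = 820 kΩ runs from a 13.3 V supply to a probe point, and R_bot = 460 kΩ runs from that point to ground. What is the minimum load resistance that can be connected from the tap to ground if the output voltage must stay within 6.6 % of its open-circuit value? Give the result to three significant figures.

Output resistance R_th = R_top‖R_bot = (820 × 460)/1280 = 294.7 kΩ.
The fractional drop is R_th/(R_th + R_L); requiring this ≤ 0.0660 gives R_L ≥ R_th(1/0.0660 − 1) = 294.7 × 14.15 = 4.17 MΩ.

R_L(min) ≈ 4.17 MΩ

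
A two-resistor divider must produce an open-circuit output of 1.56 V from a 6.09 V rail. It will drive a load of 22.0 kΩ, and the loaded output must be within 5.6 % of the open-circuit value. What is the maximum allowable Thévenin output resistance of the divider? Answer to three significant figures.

Loading drop = R_th/(R_th + R_L) ≤ 0.0560, so R_th ≤ R_L · ε/(1−ε) = 22.0 kΩ × 0.0560/0.9440 = 1.31 kΩ.
(Any R1, R2 with R2/(R1+R2) = 0.256 and R1‖R2 ≤ 1.31 kΩ will meet the spec.)

R_th ≤ 1.31 kΩ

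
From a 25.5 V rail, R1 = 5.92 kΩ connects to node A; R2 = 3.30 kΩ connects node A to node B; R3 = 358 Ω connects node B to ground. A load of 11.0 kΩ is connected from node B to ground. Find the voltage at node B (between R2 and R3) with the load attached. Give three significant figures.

V ≈ 0.924 V

At node B, R3 is in parallel with the load: R3‖R_L = 346.7 Ω.
Below node A the resistance is R2 + (R3‖R_L) = 3647 Ω, so V_A = 25.5 × 3647/9567 = 9.720 V.
Then V_B = V_A × (R3‖R_L)/(R2 + R3‖R_L) = 9.720 × 346.7/3647 = 0.924 V.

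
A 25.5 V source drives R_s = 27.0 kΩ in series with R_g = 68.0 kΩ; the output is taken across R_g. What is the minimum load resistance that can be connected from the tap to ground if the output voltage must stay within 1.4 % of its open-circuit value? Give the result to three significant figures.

R_L(min) ≈ 1.36 MΩ

Output resistance R_th = R_s‖R_g = (27.0 × 68.0)/95.00 = 19.33 kΩ.
The fractional drop is R_th/(R_th + R_L); requiring this ≤ 0.0140 gives R_L ≥ R_th(1/0.0140 − 1) = 19.33 × 70.43 = 1.36 MΩ.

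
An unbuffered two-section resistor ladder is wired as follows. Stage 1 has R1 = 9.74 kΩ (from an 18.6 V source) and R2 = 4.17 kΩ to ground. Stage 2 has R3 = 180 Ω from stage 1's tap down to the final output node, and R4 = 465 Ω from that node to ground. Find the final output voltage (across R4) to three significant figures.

V_out ≈ 0.727 V

Stage 2 presents R3+R4 = 645.0 Ω as a load on stage 1's tap.
Stage 1's lower leg becomes R2‖(R3+R4) = 558.6 Ω, so V_mid = 18.6 × 558.6/10300 = 1.009 V.
Stage 2 is itself unloaded: V_out = V_mid × R4/(R3+R4) = 1.009 × 465/645.0 = 0.727 V.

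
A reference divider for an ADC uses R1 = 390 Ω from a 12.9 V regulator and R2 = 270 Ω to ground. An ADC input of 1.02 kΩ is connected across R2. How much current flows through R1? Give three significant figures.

I ≈ 21.4 mA

R2‖R_L = 213.5 Ω, so the source sees R1 + R2‖R_L = 603.5 Ω.
I = 12.9 V / 603.5 Ω = 21.4 mA.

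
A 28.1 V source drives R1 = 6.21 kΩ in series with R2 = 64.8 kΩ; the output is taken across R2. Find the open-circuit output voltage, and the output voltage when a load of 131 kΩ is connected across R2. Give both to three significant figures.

Open-circuit: V = 28.1 × 64.8/(6.21 + 64.8) = 25.6 V.
With the load, R2 becomes R2‖R_L = 43.35 kΩ, so V = 28.1 × 43.35/49.56 = 24.6 V.

Unloaded: 25.6 V; loaded: 24.6 V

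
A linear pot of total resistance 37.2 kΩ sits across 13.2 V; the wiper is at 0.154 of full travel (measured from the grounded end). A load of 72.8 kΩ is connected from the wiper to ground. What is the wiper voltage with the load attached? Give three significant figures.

V ≈ 1.91 V

The wiper splits the pot into (1−α)R = 31.47 kΩ above and αR = 5.729 kΩ below.
Lower section ‖ load = 5.311 kΩ.
V_wiper = 13.2 × 5.311/(31.47 + 5.311) = 1.91 V.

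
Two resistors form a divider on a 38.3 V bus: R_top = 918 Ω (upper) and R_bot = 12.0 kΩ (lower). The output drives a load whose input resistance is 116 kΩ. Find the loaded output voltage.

V_out ≈ 35.3 V

The load sits in parallel with R_bot: R_bot‖R_L = (12000 × 116000) / (12000 + 116000) = 10880 Ω.
V_out = 38.3 × 10880 / (918 + 10880) = 38.3 × 10880/11790 = 35.3 V.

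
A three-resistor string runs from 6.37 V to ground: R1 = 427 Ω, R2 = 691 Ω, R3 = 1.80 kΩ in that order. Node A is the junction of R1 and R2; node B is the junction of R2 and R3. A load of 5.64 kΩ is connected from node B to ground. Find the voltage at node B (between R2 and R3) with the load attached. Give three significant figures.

At node B, R3 is in parallel with the load: R3‖R_L = 1365 Ω.
Below node A the resistance is R2 + (R3‖R_L) = 2056 Ω, so V_A = 6.37 × 2056/2483 = 5.274 V.
Then V_B = V_A × (R3‖R_L)/(R2 + R3‖R_L) = 5.274 × 1365/2056 = 3.50 V.

V ≈ 3.50 V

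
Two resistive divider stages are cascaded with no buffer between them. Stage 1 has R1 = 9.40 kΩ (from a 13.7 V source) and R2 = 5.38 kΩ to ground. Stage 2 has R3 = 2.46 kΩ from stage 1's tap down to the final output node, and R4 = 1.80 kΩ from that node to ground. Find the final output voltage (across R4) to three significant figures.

V_out ≈ 1.17 V

Stage 2 presents R3+R4 = 4.260 kΩ as a load on stage 1's tap.
Stage 1's lower leg becomes R2‖(R3+R4) = 2.377 kΩ, so V_mid = 13.7 × 2.377/11.78 = 2.766 V.
Stage 2 is itself unloaded: V_out = V_mid × R4/(R3+R4) = 2.766 × 1.80/4.260 = 1.17 V.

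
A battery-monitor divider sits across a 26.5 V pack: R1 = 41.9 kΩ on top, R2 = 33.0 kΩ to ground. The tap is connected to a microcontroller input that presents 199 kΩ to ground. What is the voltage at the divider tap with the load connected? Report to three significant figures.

V_out ≈ 10.7 V

The load sits in parallel with R2: R2‖R_L = (33.0 × 199) / (33.0 + 199) = 28.31 kΩ.
V_out = 26.5 × 28.31 / (41.9 + 28.31) = 26.5 × 28.31/70.21 = 10.7 V.
(Unloaded it would have been 11.7 V.)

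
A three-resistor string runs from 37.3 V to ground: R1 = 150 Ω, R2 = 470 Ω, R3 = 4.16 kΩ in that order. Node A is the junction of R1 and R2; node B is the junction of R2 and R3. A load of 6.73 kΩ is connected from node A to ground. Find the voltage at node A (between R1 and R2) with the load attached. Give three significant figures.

Below node A the series string R2+R3 = 4630 Ω sits in parallel with the 6730 Ω load: 2743 Ω.
V_A = 37.3 × 2743/(150 + 2743) = 35.4 V.

V ≈ 35.4 V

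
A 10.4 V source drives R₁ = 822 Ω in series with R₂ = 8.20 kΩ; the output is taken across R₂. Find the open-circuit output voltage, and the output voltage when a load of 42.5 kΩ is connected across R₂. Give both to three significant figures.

Open-circuit: V = 10.4 × 8200/(822 + 8200) = 9.45 V.
With the load, R₂ becomes R₂‖R_L = 6874 Ω, so V = 10.4 × 6874/7696 = 9.29 V.

Unloaded: 9.45 V; loaded: 9.29 V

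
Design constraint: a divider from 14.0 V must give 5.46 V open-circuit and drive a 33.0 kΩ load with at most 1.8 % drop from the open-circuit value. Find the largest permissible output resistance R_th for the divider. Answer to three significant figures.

R_th ≤ 605 Ω

Loading drop = R_th/(R_th + R_L) ≤ 0.0180, so R_th ≤ R_L · ε/(1−ε) = 33.0 kΩ × 0.0180/0.9820 = 605 Ω.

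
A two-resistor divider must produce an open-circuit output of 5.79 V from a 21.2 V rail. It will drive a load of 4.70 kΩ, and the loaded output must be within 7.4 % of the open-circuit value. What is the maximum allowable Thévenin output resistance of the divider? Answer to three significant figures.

R_th ≤ 376 Ω

Loading drop = R_th/(R_th + R_L) ≤ 0.0740, so R_th ≤ R_L · ε/(1−ε) = 4.70 kΩ × 0.0740/0.9260 = 376 Ω.
(Any R1, R2 with R2/(R1+R2) = 0.273 and R1‖R2 ≤ 376 Ω will meet the spec.)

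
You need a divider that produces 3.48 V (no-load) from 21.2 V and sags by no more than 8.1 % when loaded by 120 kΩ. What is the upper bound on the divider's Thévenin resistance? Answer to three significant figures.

Loading drop = R_th/(R_th + R_L) ≤ 0.0810, so R_th ≤ R_L · ε/(1−ε) = 120 kΩ × 0.0810/0.9190 = 10.6 kΩ.
(Any R1, R2 with R2/(R1+R2) = 0.164 and R1‖R2 ≤ 10.6 kΩ will meet the spec.)

R_th ≤ 10.6 kΩ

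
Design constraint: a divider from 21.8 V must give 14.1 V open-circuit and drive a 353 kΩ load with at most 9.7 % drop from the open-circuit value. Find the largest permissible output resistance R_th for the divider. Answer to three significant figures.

R_th ≤ 37.9 kΩ

Loading drop = R_th/(R_th + R_L) ≤ 0.0970, so R_th ≤ R_L · ε/(1−ε) = 353 kΩ × 0.0970/0.9030 = 37.9 kΩ.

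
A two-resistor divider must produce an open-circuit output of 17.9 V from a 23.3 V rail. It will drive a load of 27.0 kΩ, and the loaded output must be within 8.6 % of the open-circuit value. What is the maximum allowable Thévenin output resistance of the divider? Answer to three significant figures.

R_th ≤ 2.54 kΩ

Loading drop = R_th/(R_th + R_L) ≤ 0.0860, so R_th ≤ R_L · ε/(1−ε) = 27.0 kΩ × 0.0860/0.9140 = 2.54 kΩ.
(Any R1, R2 with R2/(R1+R2) = 0.768 and R1‖R2 ≤ 2.54 kΩ will meet the spec.)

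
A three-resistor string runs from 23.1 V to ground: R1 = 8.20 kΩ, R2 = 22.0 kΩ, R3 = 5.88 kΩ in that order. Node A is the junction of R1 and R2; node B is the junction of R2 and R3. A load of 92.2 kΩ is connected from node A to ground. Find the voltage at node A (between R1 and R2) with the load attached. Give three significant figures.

Below node A the series string R2+R3 = 27.88 kΩ sits in parallel with the 92.2 kΩ load: 21.41 kΩ.
V_A = 23.1 × 21.41/(8.20 + 21.41) = 16.7 V.

V ≈ 16.7 V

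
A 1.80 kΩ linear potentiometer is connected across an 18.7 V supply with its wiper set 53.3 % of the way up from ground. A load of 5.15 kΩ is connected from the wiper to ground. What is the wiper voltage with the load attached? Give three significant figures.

V ≈ 9.17 V

The wiper splits the pot into (1−α)R = 840.6 Ω above and αR = 959.4 Ω below.
Lower section ‖ load = 808.7 Ω.
V_wiper = 18.7 × 808.7/(840.6 + 808.7) = 9.17 V.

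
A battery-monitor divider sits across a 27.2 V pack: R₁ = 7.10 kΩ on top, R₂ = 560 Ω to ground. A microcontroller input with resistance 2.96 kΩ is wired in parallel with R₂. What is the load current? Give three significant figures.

R₂‖R_L = 470.9 Ω; V_out = 27.2 × 470.9/7571 = 1.692 V.
I_L = V_out / R_L = 1.692 / 2.96 kΩ = 0.572 mA.

I_L ≈ 0.572 mA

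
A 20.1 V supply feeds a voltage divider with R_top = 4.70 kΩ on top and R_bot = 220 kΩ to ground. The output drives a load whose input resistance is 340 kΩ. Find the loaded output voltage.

The load sits in parallel with R_bot: R_bot‖R_L = (220 × 340) / (220 + 340) = 133.6 kΩ.
V_out = 20.1 × 133.6 / (4.70 + 133.6) = 20.1 × 133.6/138.3 = 19.4 V.

V_out ≈ 19.4 V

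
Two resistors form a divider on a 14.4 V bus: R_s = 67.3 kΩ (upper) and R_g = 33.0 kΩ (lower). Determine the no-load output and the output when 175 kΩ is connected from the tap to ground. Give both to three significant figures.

Unloaded: 4.74 V; loaded: 4.21 V

Open-circuit: V = 14.4 × 33.0/(67.3 + 33.0) = 4.74 V.
With the load, R_g becomes R_g‖R_L = 27.76 kΩ, so V = 14.4 × 27.76/95.06 = 4.21 V.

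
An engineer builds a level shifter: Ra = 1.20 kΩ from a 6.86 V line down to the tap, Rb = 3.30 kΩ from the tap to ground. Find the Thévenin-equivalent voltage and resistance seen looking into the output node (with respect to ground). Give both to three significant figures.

V_th is the open-circuit tap voltage: 6.86 × 3.30/(1.20 + 3.30) = 5.03 V.
With the supply zeroed, Ra and Rb appear in parallel from the tap: R_th = Ra‖Rb = (1.20 × 3.30)/4.500 = 880 Ω.

V_th = 5.03 V, R_th = 880 Ω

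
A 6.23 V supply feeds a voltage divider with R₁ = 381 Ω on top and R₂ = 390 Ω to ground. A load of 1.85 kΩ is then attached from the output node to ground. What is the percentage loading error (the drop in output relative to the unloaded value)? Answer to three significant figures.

9.43 %

Unloaded V = 6.23 × 390/771.0 = 3.1514 V.
Loaded: R₂‖R_L = 322.1 Ω, giving V = 6.23 × 322.1/703.1 = 2.8540 V.
Drop = (3.1514 − 2.8540) / 3.1514 = 9.43 %.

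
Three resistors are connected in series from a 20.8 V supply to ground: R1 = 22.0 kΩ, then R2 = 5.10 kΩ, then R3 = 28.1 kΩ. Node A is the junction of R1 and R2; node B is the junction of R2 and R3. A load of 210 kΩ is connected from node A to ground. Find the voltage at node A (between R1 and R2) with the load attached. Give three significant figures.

V ≈ 11.8 V

Below node A the series string R2+R3 = 33.20 kΩ sits in parallel with the 210 kΩ load: 28.67 kΩ.
V_A = 20.8 × 28.67/(22.0 + 28.67) = 11.8 V.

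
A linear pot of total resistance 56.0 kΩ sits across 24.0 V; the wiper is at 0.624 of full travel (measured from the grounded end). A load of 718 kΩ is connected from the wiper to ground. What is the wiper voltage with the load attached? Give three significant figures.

V ≈ 14.7 V

The wiper splits the pot into (1−α)R = 21.06 kΩ above and αR = 34.94 kΩ below.
Lower section ‖ load = 33.32 kΩ.
V_wiper = 24.0 × 33.32/(21.06 + 33.32) = 14.7 V.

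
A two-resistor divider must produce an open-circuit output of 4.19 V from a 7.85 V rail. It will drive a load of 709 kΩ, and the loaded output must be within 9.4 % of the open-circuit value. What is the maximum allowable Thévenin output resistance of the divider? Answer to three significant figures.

Loading drop = R_th/(R_th + R_L) ≤ 0.0940, so R_th ≤ R_L · ε/(1−ε) = 709 kΩ × 0.0940/0.9060 = 73.6 kΩ.
(Any R1, R2 with R2/(R1+R2) = 0.534 and R1‖R2 ≤ 73.6 kΩ will meet the spec.)

R_th ≤ 73.6 kΩ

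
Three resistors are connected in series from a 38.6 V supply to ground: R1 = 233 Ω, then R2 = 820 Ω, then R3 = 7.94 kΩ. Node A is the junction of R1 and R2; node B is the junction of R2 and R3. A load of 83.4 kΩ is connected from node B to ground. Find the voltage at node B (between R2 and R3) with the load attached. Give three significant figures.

At node B, R3 is in parallel with the load: R3‖R_L = 7250 Ω.
Below node A the resistance is R2 + (R3‖R_L) = 8070 Ω, so V_A = 38.6 × 8070/8303 = 37.52 V.
Then V_B = V_A × (R3‖R_L)/(R2 + R3‖R_L) = 37.52 × 7250/8070 = 33.7 V.

V ≈ 33.7 V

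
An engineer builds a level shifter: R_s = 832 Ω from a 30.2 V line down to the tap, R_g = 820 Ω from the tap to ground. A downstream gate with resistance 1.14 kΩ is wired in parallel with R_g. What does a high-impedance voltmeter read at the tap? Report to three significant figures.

The load sits in parallel with R_g: R_g‖R_L = (820 × 1140) / (820 + 1140) = 476.9 Ω.
V_out = 30.2 × 476.9 / (832 + 476.9) = 30.2 × 476.9/1309 = 11.0 V.

V_out ≈ 11.0 V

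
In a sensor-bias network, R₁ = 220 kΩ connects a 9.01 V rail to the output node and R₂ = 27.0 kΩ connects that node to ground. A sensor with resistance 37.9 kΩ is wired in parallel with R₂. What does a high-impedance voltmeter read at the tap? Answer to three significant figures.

The load sits in parallel with R₂: R₂‖R_L = (27.0 × 37.9) / (27.0 + 37.9) = 15.77 kΩ.
V_out = 9.01 × 15.77 / (220 + 15.77) = 9.01 × 15.77/235.8 = 0.603 V.

V_out ≈ 0.603 V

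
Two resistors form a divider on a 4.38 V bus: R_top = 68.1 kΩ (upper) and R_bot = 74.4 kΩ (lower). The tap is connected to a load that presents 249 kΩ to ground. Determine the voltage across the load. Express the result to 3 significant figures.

V_out ≈ 2.00 V

The load sits in parallel with R_bot: R_bot‖R_L = (74.4 × 249) / (74.4 + 249) = 57.28 kΩ.
V_out = 4.38 × 57.28 / (68.1 + 57.28) = 4.38 × 57.28/125.4 = 2.00 V.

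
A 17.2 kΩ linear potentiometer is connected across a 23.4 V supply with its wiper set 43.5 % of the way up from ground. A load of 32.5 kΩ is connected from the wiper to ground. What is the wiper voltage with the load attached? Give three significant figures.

The wiper splits the pot into (1−α)R = 9.718 kΩ above and αR = 7.482 kΩ below.
Lower section ‖ load = 6.082 kΩ.
V_wiper = 23.4 × 6.082/(9.718 + 6.082) = 9.01 V.

V ≈ 9.01 V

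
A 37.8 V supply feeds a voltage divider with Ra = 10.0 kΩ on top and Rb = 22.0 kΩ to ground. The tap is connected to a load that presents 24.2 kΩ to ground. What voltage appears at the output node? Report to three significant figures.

The load sits in parallel with Rb: Rb‖R_L = (22.0 × 24.2) / (22.0 + 24.2) = 11.52 kΩ.
V_out = 37.8 × 11.52 / (10.0 + 11.52) = 37.8 × 11.52/21.52 = 20.2 V.

V_out ≈ 20.2 V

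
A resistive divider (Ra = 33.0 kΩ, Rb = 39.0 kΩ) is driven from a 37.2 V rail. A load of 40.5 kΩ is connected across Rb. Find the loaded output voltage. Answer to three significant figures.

The load sits in parallel with Rb: Rb‖R_L = (39.0 × 40.5) / (39.0 + 40.5) = 19.87 kΩ.
V_out = 37.2 × 19.87 / (33.0 + 19.87) = 37.2 × 19.87/52.87 = 14.0 V.

V_out ≈ 14.0 V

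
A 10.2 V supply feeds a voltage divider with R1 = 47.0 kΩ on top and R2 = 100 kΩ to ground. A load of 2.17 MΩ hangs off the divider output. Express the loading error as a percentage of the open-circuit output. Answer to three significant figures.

The divider's output (Thévenin) resistance is R1‖R2 = 31.97 kΩ.
Fractional drop under load = R_th/(R_th + R_L) = 31.97 / (31.97 + 2170) = 0.01452.
So the output falls by 1.45 %.

1.45 %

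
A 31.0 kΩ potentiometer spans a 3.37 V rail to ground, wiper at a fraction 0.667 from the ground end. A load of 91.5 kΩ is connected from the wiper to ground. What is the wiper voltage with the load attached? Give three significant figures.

V ≈ 2.09 V

The wiper splits the pot into (1−α)R = 10.32 kΩ above and αR = 20.68 kΩ below.
Lower section ‖ load = 16.87 kΩ.
V_wiper = 3.37 × 16.87/(10.32 + 16.87) = 2.09 V.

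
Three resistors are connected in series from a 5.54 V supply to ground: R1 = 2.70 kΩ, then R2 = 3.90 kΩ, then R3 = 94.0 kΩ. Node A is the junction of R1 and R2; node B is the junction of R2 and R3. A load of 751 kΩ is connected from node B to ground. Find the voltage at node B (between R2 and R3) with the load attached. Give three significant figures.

V ≈ 5.13 V

At node B, R3 is in parallel with the load: R3‖R_L = 83.54 kΩ.
Below node A the resistance is R2 + (R3‖R_L) = 87.44 kΩ, so V_A = 5.54 × 87.44/90.14 = 5.374 V.
Then V_B = V_A × (R3‖R_L)/(R2 + R3‖R_L) = 5.374 × 83.54/87.44 = 5.13 V.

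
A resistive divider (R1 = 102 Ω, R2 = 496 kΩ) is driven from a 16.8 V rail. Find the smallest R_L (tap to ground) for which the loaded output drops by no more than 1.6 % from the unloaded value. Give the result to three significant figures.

R_L(min) ≈ 6.27 kΩ

Output resistance R_th = R1‖R2 = (102 × 496000)/496100 = 102.0 Ω.
The fractional drop is R_th/(R_th + R_L); requiring this ≤ 0.0160 gives R_L ≥ R_th(1/0.0160 − 1) = 102.0 × 61.50 = 6.27 kΩ.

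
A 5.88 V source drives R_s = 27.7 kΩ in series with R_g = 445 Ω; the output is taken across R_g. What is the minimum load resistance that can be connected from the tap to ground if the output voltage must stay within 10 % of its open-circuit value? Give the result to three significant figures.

Output resistance R_th = R_s‖R_g = (27700 × 445)/28140 = 438.0 Ω.
The fractional drop is R_th/(R_th + R_L); requiring this ≤ 0.100 gives R_L ≥ R_th(1/0.100 − 1) = 438.0 × 9.000 = 3.94 kΩ.

R_L(min) ≈ 3.94 kΩ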